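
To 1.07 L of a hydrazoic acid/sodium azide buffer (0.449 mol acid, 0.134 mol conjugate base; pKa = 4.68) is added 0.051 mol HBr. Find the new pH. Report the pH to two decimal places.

Added H+ converts N3- to HN3: HN3 → 0.5 mol, N3- → 0.083 mol.
pH = pKa + log([A⁻]/[HA]) = 4.68 + log(0.083/0.5) = 4.68 -0.780

pH = 3.90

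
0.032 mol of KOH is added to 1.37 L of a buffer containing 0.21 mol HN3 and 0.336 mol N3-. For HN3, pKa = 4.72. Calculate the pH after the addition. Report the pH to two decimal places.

OH- converts HN3 to N3-: HN3 → 0.178 mol, N3- → 0.368 mol.
pH = pKa + log(n_N3-/n_HN3) = 4.72 + log(0.368/0.178) = 4.72 + (+0.315)

pH = 5.04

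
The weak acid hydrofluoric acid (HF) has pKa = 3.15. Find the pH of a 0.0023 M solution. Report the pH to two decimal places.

pH = 3.01

HF ⇌ F- + H+
Ka = 10^(−3.15) = 7.08 × 10^-4
From the ICE table, Ka = [H+]²/(0.0023 − [H+]) = 7.08 × 10^-4.
[H+] is not negligible relative to C₀; solve [H+]² + 0.000708·[H+] − 1.63e-06 = 0.
[H+] = [−0.000708 + √(0.000708² + 6.51e-06)]/2 = 9.70 × 10^-4 M
pH = −log[H+] = −log(9.70 × 10^-4) = 3.01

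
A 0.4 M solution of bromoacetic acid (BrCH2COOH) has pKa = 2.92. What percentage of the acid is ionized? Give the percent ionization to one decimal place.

5.3%

BrCH2COOH ⇌ BrCH2COO- + H+; let x = [H+] at equilibrium.
Ka = 10^(−2.92) = 1.20 × 10^-3
Solve x² + 0.0012x − 0.00048 = 0 → x = 2.13 × 10^-2 M
% ionization = x/C₀ × 100% = 2.13 × 10^-2/0.4 × 100% = 5.3%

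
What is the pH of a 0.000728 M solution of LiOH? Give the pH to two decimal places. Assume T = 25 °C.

pH = 10.86

LiOH is a strong base; [OH-] = 0.000728 M.
pOH = -log(0.000728) = 3.14
pH = 14.00 - 3.14 = 10.86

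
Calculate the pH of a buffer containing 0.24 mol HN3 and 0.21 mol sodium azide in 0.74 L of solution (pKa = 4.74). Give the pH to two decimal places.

pH = 4.68

pH = pKa + log([A⁻]/[HA]) = 4.74 + log(0.21/0.24)
pH = 4.74 + (-0.058) = 4.68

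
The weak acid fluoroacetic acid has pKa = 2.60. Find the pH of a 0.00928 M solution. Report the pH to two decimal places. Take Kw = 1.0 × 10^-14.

FCH2COOH ⇌ FCH2COO- + H+
Ka = 10^(−2.60) = 2.51 × 10^-3
From the ICE table, Ka = [H+]²/(0.00928 − [H+]) = 2.51 × 10^-3.
The 5% rule fails; solving [H+]² + Ka·[H+] − Ka·C₀ = 0 exactly:
[H+] = (−Ka + √(Ka² + 4·Ka·C₀))/2 = 3.73 × 10^-3 M
pH = −log[H+] = −log(3.73 × 10^-3) = 2.43

pH = 2.43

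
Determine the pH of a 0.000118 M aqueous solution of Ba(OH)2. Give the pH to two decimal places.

pH = 10.37

Ba(OH)2 is a strong base (each formula unit releases 2 OH-); [OH-] = 0.000236 M.
pOH = -log(0.000236) = 3.63
pH = 14.00 - 3.63 = 10.37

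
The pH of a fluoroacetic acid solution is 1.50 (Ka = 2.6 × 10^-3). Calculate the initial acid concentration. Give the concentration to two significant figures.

[H+] = 10^(-1.50) = 3.16 × 10^-2 M = x
Ka = x²/(C₀ − x) ⇒ C₀ = x + x²/Ka
C₀ = 3.16 × 10^-2 + (3.16 × 10^-2)²/(2.6 × 10^-3) = 4.16 × 10^-1 M

C₀ = 4.2 × 10^-1 M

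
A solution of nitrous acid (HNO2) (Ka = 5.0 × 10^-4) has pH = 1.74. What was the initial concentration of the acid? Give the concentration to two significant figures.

C₀ = 6.8 × 10^-1 M

[H+] = 10^(-1.74) = 1.82 × 10^-2 M = x
Ka = x²/(C₀ − x) ⇒ C₀ = x + x²/Ka
C₀ = 1.82 × 10^-2 + (1.82 × 10^-2)²/(5.0 × 10^-4) = 6.81 × 10^-1 M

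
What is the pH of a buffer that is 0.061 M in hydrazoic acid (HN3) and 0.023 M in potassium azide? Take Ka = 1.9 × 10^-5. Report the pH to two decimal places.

pKa = −log(1.9 × 10^-5) = 4.721
pH = pKa + log([A⁻]/[HA]) = 4.721 + log(0.023/0.061)
pH = 4.721 + (-0.424) = 4.30

pH = 4.30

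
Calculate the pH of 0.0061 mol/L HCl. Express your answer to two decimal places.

pH = 2.21

HCl is a strong acid and dissociates completely, so [H+] = 0.0061 M.
pH = -log(0.0061) = 2.21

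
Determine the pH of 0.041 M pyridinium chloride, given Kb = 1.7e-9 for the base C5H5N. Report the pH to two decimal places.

C5H5NH+ is the conjugate acid of the weak base C5H5N.
Ka = Kw/Kb = 1.0×10^-14 / 1.7 × 10^-9 = 5.88 × 10^-6
From the ICE table, Ka = x²/(0.041 − x) = 5.88 × 10^-6.
Since Ka ≪ C₀, x ≈ √(Ka·C₀) = 4.91 × 10^-4 M.
(x/C₀ = 1.2% < 5%, so the approximation holds.)
pH = −log[H+] = −log(4.91 × 10^-4) = 3.31

pH = 3.31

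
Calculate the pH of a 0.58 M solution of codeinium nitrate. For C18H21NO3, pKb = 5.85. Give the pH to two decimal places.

pH = 4.19

C18H22NO3+ is the conjugate acid of the weak base C18H21NO3.
Kb = 10^(−5.85) = 1.41 × 10^-6
Ka = Kw/Kb = 1.0×10^-14 / 1.41 × 10^-6 = 7.09 × 10^-9
From the ICE table, Ka = [H+]²/(0.58 − [H+]) = 7.09 × 10^-9.
Neglecting [H+] in the denominator: [H+] = √(7.09 × 10^-9 × 0.58) = 6.41 × 10^-5 M
pH = −log[H+] = −log(6.41 × 10^-5) = 4.19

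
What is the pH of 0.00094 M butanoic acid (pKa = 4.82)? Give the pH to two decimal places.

CH3(CH2)2COOH ⇌ CH3(CH2)2COO- + H+
Ka = 10^(−4.82) = 1.51 × 10^-5
Ka = [H+]²/(0.00094 − [H+]) = 1.51 × 10^-5
The 5% rule fails; solving [H+]² + Ka·[H+] − Ka·C₀ = 0 exactly:
[H+] = [−1.51e-05 + √(1.51e-05² + 5.68e-08)]/2 = 1.12 × 10^-4 M
pH = −log[H+] = −log(1.12 × 10^-4) = 3.95

pH = 3.95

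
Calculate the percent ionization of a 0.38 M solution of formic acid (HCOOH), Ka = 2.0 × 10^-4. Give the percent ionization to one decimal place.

HCOOH ⇌ HCOO- + H+; let x = [H+] at equilibrium.
x ≈ √(Ka·C₀) = √(2.0 × 10^-4 × 0.38) = 8.72 × 10^-3 M
% ionization = x/C₀ × 100% = 8.72 × 10^-3/0.38 × 100% = 2.3%

2.3%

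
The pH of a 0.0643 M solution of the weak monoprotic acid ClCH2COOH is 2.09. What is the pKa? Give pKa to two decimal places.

pKa = 2.93

[H+] = 10^(-2.09) = 8.13 × 10^-3 M
At equilibrium [HA] = 0.0643 − 8.13 × 10^-3 = 5.62 × 10^-2 M
Ka = [H+][A-]/[HA] = (8.13 × 10^-3)² / 5.62 × 10^-2 = 1.18 × 10^-3
pKa = -log(1.18 × 10^-3) = 2.93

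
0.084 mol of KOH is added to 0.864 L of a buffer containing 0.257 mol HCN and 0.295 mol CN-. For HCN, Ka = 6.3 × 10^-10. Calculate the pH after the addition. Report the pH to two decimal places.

OH- converts HCN to CN-: HCN → 0.173 mol, CN- → 0.379 mol.
pKa = −log(6.3 × 10^-10) = 9.201
pH = pKa + log([A⁻]/[HA]) = 9.201 + log(0.379/0.173) = 9.201 +0.341

pH = 9.54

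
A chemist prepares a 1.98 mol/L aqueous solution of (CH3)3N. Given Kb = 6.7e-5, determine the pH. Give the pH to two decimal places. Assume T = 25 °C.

(CH3)3N + H2O ⇌ (CH3)3NH+ + OH-
Kb = x²/(1.98 − x) = 6.7 × 10^-5
Since Kb ≪ C₀, x ≈ √(Kb·C₀) = 1.15 × 10^-2 M.
Check: 0.58% ionized — well under 5%, approximation valid.
pOH = −log(1.15 × 10^-2) = 1.94; pH = 14.00 − 1.94 = 12.06

pH = 12.06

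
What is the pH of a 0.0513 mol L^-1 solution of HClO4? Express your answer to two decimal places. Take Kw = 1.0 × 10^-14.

pH = 1.29

HClO4 is a strong acid and dissociates completely, so [H+] = 0.0513 M.
pH = -log(0.0513) = 1.29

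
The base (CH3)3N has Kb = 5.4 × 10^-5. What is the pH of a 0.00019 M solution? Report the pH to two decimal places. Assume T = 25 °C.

(CH3)3N + H2O ⇌ (CH3)3NH+ + OH-
Kb = [OH-]²/(0.00019 − [OH-]) = 5.4 × 10^-5
Here C₀/Kb ≈ 3.52, so the small-[OH-] approximation fails. Use the quadratic:
[OH-] = [−5.4e-05 + √(5.4e-05² + 4.1e-08)]/2 = 7.78 × 10^-5 M
pOH = 4.11, so pH = 14.00 − pOH = 9.89

pH = 9.89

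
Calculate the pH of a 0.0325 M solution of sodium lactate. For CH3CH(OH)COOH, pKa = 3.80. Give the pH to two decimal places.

pH = 8.16

CH3CH(OH)COO- is the conjugate base of the weak acid CH3CH(OH)COOH.
Ka = 10^(−3.80) = 1.58 × 10^-4
Kb = Kw/Ka = 1.0×10^-14 / 1.58 × 10^-4 = 6.33 × 10^-11
Kb = [OH-]²/(0.0325 − [OH-]) = 6.33 × 10^-11
Since Kb ≪ C₀, [OH-] ≈ √(Kb·C₀) = 1.43 × 10^-6 M.
Check: 0.0044% ionized — well under 5%, approximation valid.
pOH = 5.84, so pH = 14.00 − pOH = 8.16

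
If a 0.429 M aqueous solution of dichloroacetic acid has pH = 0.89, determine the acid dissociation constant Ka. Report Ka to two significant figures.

[H+] = 10^(-0.89) = 1.29 × 10^-1 M
At equilibrium [HA] = 0.429 − 1.29 × 10^-1 = 3.00 × 10^-1 M
Ka = [H+][A-]/[HA] = (1.29 × 10^-1)² / 3.00 × 10^-1 = 5.5 × 10^-2

Ka = 5.5 × 10^-2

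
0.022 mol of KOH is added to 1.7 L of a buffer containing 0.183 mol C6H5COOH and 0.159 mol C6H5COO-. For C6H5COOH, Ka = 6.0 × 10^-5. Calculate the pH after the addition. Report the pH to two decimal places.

pH = 4.27

After neutralization: n(C6H5COOH) = 0.161 mol, n(C6H5COO-) = 0.181 mol.
pKa = −log(6.0 × 10^-5) = 4.222
pH = pKa + log([A⁻]/[HA]) = 4.222 + log(0.181/0.161) = 4.222 +0.051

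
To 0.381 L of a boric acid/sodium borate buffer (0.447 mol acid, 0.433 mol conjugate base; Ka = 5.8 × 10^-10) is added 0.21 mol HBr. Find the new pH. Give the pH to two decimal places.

pH = 8.77

Added H+ converts B(OH)4- to B(OH)3: B(OH)3 → 0.657 mol, B(OH)4- → 0.223 mol.
pKa = −log(5.8 × 10^-10) = 9.237
pH = pKa + log([A⁻]/[HA]) = 9.237 + log(0.223/0.657) = 9.237 -0.469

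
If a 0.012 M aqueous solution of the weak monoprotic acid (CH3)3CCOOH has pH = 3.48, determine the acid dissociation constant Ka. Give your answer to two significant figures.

Ka = 9.4 × 10^-6

[H+] = 10^(-3.48) = 3.31 × 10^-4 M
At equilibrium [HA] = 0.012 − 3.31 × 10^-4 = 1.17 × 10^-2 M
Ka = [H+][A-]/[HA] = (3.31 × 10^-4)² / 1.17 × 10^-2 = 9.4 × 10^-6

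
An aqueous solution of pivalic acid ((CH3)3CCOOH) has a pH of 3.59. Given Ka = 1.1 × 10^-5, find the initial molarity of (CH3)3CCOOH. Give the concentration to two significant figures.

[H+] = 10^(-3.59) = 2.57 × 10^-4 M = x
Ka = x²/(C₀ − x) ⇒ C₀ = x + x²/Ka
C₀ = 2.57 × 10^-4 + (2.57 × 10^-4)²/(1.1 × 10^-5) = 6.26 × 10^-3 M

C₀ = 6.3 × 10^-3 M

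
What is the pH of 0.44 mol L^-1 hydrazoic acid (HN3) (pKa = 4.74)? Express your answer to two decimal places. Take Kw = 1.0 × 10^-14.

HN3 ⇌ N3- + H+
Ka = 10^(−4.74) = 1.82 × 10^-5
Let x = [H+] at equilibrium. Ka = x²/(0.44 − x).
Since Ka ≪ C₀, x ≈ √(Ka·C₀) = 2.83 × 10^-3 M.
pH = −log(2.83 × 10^-3) = 2.55

pH = 2.55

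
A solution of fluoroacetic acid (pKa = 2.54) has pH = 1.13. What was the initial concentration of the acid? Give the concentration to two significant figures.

C₀ = 2.0 M

[H+] = 10^(-1.13) = 7.41 × 10^-2 M = x
Ka = 10^(−2.54) = 2.88 × 10^-3
Ka = x²/(C₀ − x) ⇒ C₀ = x + x²/Ka
C₀ = 7.41 × 10^-2 + (7.41 × 10^-2)²/(2.88 × 10^-3) = 1.98 M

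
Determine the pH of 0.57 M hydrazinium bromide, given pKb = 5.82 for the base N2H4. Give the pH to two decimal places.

N2H5+ is the conjugate acid of the weak base N2H4.
Kb = 10^(−5.82) = 1.51 × 10^-6
Ka = Kw/Kb = 1.0×10^-14 / 1.51 × 10^-6 = 6.62 × 10^-9
From the ICE table, Ka = x²/(0.57 − x) = 6.62 × 10^-9.
Since Ka ≪ C₀, x ≈ √(Ka·C₀) = 6.14 × 10^-5 M.
pH = −log[H+] = −log(6.14 × 10^-5) = 4.21

pH = 4.21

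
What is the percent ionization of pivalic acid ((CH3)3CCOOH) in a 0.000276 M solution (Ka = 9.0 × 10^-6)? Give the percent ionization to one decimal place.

(CH3)3CCOOH ⇌ (CH3)3CCOO- + H+; let x = [H+] at equilibrium.
Ka = x²/(C₀ − x); solving the quadratic gives x = 4.55 × 10^-5 M.
Fraction ionized = 4.55 × 10^-5 / 0.000276 = 0.1649 → 16.5%

16.5%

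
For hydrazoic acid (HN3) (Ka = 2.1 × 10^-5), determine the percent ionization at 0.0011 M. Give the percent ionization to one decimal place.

HN3 ⇌ N3- + H+; let x = [H+] at equilibrium.
Ka = x²/(C₀ − x); solving the quadratic gives x = 1.42 × 10^-4 M.
% ionization = x/C₀ × 100% = 1.42 × 10^-4/0.0011 × 100% = 12.9%

12.9%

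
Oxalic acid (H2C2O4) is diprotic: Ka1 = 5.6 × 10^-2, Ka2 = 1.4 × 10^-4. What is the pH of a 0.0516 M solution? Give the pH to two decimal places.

Since Ka1 ≫ Ka2, the first ionization dominates [H+].
Ka1 = x²/(0.0516 − x) = 5.6 × 10^-2
Solving the quadratic: x = (−Ka1 + √(Ka1² + 4·Ka1·C₀))/2 = 3.26 × 10^-2 M
pH = −log(3.26 × 10^-2) = 1.49

pH = 1.49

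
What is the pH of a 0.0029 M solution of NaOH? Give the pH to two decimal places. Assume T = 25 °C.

NaOH is a strong base; [OH-] = 0.0029 M.
pOH = -log(0.0029) = 2.54
pH = 14.00 - 2.54 = 11.46

pH = 11.46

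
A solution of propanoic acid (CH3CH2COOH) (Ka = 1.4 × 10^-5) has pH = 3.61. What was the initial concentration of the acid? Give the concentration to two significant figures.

C₀ = 4.5 × 10^-3 M

[H+] = 10^(-3.61) = 2.45 × 10^-4 M = x
Ka = x²/(C₀ − x) ⇒ C₀ = x + x²/Ka
C₀ = 2.45 × 10^-4 + (2.45 × 10^-4)²/(1.4 × 10^-5) = 4.53 × 10^-3 M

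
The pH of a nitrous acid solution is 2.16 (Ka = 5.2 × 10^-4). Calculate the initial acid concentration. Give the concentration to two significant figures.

[H+] = 10^(-2.16) = 6.92 × 10^-3 M = x
Ka = x²/(C₀ − x) ⇒ C₀ = x + x²/Ka
C₀ = 6.92 × 10^-3 + (6.92 × 10^-3)²/(5.2 × 10^-4) = 9.90 × 10^-2 M

C₀ = 9.9 × 10^-2 M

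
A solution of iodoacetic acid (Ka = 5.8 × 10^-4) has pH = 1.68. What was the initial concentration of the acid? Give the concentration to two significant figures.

[H+] = 10^(-1.68) = 2.09 × 10^-2 M = x
Ka = x²/(C₀ − x) ⇒ C₀ = x + x²/Ka
C₀ = 2.09 × 10^-2 + (2.09 × 10^-2)²/(5.8 × 10^-4) = 7.74 × 10^-1 M

C₀ = 7.7 × 10^-1 M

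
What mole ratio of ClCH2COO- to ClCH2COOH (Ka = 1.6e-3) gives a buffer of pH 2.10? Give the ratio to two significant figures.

ratio = 0.20

pKa = -log(1.6 × 10^-3) = 2.796
pH = pKa + log(r) ⇒ log(r) = 2.10 − 2.796 = -0.696
r = [ClCH2COO-]/[ClCH2COOH] = 10^(-0.696) = 0.201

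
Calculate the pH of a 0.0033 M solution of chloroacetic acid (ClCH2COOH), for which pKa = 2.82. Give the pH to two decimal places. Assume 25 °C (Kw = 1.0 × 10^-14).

ClCH2COOH ⇌ ClCH2COO- + H+
Ka = 10^(−2.82) = 1.51 × 10^-3
From the ICE table, Ka = x²/(0.0033 − x) = 1.51 × 10^-3.
x is not negligible relative to C₀; solve x² + 0.00151·x − 4.98e-06 = 0.
x = (−Ka + √(Ka² + 4·Ka·C₀))/2 = 1.60 × 10^-3 M
pH = −log[H+] = −log(1.60 × 10^-3) = 2.80

pH = 2.80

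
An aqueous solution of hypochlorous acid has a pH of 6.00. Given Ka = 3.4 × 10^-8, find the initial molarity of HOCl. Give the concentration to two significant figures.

[H+] = 10^(-6.00) = 1.00 × 10^-6 M = x
Ka = x²/(C₀ − x) ⇒ C₀ = x + x²/Ka
C₀ = 1.00 × 10^-6 + (1.00 × 10^-6)²/(3.4 × 10^-8) = 3.04 × 10^-5 M

C₀ = 3.0 × 10^-5 M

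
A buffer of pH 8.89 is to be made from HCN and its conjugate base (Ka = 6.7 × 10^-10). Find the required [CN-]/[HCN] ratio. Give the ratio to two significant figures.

pKa = -log(6.7 × 10^-10) = 9.174
pH = pKa + log(r) ⇒ log(r) = 8.89 − 9.174 = -0.284
r = [CN-]/[HCN] = 10^(-0.284) = 0.52

ratio = 0.52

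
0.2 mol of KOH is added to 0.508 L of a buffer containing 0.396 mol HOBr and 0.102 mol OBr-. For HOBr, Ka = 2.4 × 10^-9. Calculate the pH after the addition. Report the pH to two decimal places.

After neutralization: n(HOBr) = 0.196 mol, n(OBr-) = 0.302 mol.
pKa = −log(2.4 × 10^-9) = 8.620
pH = pKa + log(n_OBr-/n_HOBr) = 8.620 + log(0.302/0.196) = 8.620 + (+0.188)

pH = 8.81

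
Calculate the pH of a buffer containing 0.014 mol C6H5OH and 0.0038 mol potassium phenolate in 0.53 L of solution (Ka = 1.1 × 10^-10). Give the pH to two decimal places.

pKa = −log(1.1 × 10^-10) = 9.959
Henderson–Hasselbalch: pH = pKa + log([C6H5O-]/[C6H5OH]) = 9.959 + log(0.0038/0.014)
pH = 9.959 + (-0.566) = 9.39

pH = 9.39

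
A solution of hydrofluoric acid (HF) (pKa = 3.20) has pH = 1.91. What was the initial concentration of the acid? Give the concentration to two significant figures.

[H+] = 10^(-1.91) = 1.23 × 10^-2 M = x
Ka = 10^(−3.20) = 6.31 × 10^-4
Ka = x²/(C₀ − x) ⇒ C₀ = x + x²/Ka
C₀ = 1.23 × 10^-2 + (1.23 × 10^-2)²/(6.31 × 10^-4) = 2.52 × 10^-1 M

C₀ = 2.5 × 10^-1 M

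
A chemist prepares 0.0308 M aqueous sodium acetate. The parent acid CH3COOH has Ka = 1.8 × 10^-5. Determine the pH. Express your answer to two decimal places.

pH = 8.62

CH3COO- is the conjugate base of the weak acid CH3COOH.
Kb = Kw/Ka = 1.0×10^-14 / 1.8 × 10^-5 = 5.56 × 10^-10
From the ICE table, Kb = x²/(0.0308 − x) = 5.56 × 10^-10.
Since Kb ≪ C₀, x ≈ √(Kb·C₀) = 4.14 × 10^-6 M.
pOH = −log(4.14 × 10^-6) = 5.38; pH = 14.00 − 5.38 = 8.62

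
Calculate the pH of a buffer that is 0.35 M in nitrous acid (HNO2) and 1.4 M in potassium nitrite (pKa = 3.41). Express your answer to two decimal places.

pH = 4.01

pH = pKa + log([A⁻]/[HA]) = 3.41 + log(1.4/0.35)
pH = 3.41 + (+0.602) = 4.01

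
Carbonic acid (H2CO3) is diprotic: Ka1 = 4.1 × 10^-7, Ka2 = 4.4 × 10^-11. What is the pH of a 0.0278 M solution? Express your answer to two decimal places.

Ka1 ≫ Ka2, so treat the first dissociation as the only significant source of H+.
Ka1 = x²/(0.0278 − x) = 4.1 × 10^-7
x ≈ √(4.1 × 10^-7 × 0.0278) = 1.07 × 10^-4 M
pH = −log(1.07 × 10^-4) = 3.97

pH = 3.97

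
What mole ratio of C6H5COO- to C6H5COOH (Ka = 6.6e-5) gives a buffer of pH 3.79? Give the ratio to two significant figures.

pKa = -log(6.6 × 10^-5) = 4.180
pH = pKa + log(r) ⇒ log(r) = 3.79 − 4.180 = -0.390
r = [C6H5COO-]/[C6H5COOH] = 10^(-0.390) = 0.407

ratio = 0.41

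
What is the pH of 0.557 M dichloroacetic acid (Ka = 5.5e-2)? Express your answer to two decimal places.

Cl2CHCOOH ⇌ Cl2CHCOO- + H+
From the ICE table, Ka = x²/(0.557 − x) = 5.5 × 10^-2.
The 5% rule fails; solving x² + Ka·x − Ka·C₀ = 0 exactly:
x = (−Ka + √(Ka² + 4·Ka·C₀))/2 = 1.50 × 10^-1 M
pH = −log(1.50 × 10^-1) = 0.82

pH = 0.82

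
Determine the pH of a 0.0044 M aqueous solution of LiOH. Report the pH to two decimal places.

LiOH is a strong base; [OH-] = 0.0044 M.
pOH = -log(0.0044) = 2.36
pH = 14.00 - 2.36 = 11.64

pH = 11.64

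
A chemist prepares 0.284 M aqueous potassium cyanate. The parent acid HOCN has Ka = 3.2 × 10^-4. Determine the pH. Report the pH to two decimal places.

OCN- is the conjugate base of the weak acid HOCN.
Kb = Kw/Ka = 1.0×10^-14 / 3.2 × 10^-4 = 3.12 × 10^-11
From the ICE table, Kb = [OH-]²/(0.284 − [OH-]) = 3.12 × 10^-11.
Assume [OH-] ≪ 0.284: [OH-] ≈ √(3.12 × 10^-11 × 0.284) = 2.98 × 10^-6 M
Check: 0.001% ionized — well under 5%, approximation valid.
pOH = −log(2.98 × 10^-6) = 5.53; pH = 14.00 − 5.53 = 8.47

pH = 8.47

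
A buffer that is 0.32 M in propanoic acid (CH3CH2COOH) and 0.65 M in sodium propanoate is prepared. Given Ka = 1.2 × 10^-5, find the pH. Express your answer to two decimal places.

pKa = −log(1.2 × 10^-5) = 4.921
pH = pKa + log([A⁻]/[HA]) = 4.921 + log(0.65/0.32)
pH = 4.921 + (+0.308) = 5.23

pH = 5.23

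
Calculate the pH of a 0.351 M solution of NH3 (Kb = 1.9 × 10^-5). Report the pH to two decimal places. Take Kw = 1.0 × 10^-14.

NH3 + H2O ⇌ NH4+ + OH-
From the ICE table, Kb = [OH-]²/(0.351 − [OH-]) = 1.9 × 10^-5.
Neglecting [OH-] in the denominator: [OH-] = √(1.9 × 10^-5 × 0.351) = 2.58 × 10^-3 M
pOH = 2.59, so pH = 14.00 − pOH = 11.41

pH = 11.41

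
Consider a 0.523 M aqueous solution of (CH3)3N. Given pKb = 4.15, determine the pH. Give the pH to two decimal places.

pH = 11.78

(CH3)3N + H2O ⇌ (CH3)3NH+ + OH-
Kb = 10^(−4.15) = 7.08 × 10^-5
From the ICE table, Kb = [OH-]²/(0.523 − [OH-]) = 7.08 × 10^-5.
Assume [OH-] ≪ 0.523: [OH-] ≈ √(7.08 × 10^-5 × 0.523) = 6.09 × 10^-3 M
([OH-]/C₀ = 1.2% < 5%, so the approximation holds.)
pOH = −log(6.09 × 10^-3) = 2.22; pH = 14.00 − 2.22 = 11.78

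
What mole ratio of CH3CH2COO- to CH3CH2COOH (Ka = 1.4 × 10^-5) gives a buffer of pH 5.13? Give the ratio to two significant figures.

pKa = -log(1.4 × 10^-5) = 4.854
pH = pKa + log(r) ⇒ log(r) = 5.13 − 4.854 = +0.276
r = [CH3CH2COO-]/[CH3CH2COOH] = 10^(+0.276) = 1.89

ratio = 1.9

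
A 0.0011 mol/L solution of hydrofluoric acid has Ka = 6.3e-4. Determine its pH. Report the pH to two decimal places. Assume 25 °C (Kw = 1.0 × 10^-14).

pH = 3.24

HF ⇌ F- + H+
Ka = [H+]²/(0.0011 − [H+]) = 6.3 × 10^-4
[H+] is not negligible relative to C₀; solve [H+]² + 0.00063·[H+] − 6.93e-07 = 0.
[H+] = (−Ka + √(Ka² + 4·Ka·C₀))/2 = 5.75 × 10^-4 M
pH = −log[H+] = −log(5.75 × 10^-4) = 3.24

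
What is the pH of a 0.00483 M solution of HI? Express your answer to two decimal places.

pH = 2.32

HI is a strong acid and dissociates completely, so [H+] = 0.00483 M.
pH = -log(0.00483) = 2.32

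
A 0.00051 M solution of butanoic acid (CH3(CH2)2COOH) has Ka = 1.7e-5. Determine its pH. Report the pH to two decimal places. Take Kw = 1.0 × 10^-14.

pH = 4.07

CH3(CH2)2COOH ⇌ CH3(CH2)2COO- + H+
Ka = [H+]²/(0.00051 − [H+]) = 1.7 × 10^-5
[H+] is not negligible relative to C₀; solve [H+]² + 1.7e-05·[H+] − 8.67e-09 = 0.
[H+] = (−Ka + √(Ka² + 4·Ka·C₀))/2 = 8.50 × 10^-5 M
pH = −log[H+] = −log(8.50 × 10^-5) = 4.07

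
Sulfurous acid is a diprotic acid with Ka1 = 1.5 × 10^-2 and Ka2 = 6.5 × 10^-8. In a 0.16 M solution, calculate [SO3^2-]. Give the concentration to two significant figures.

6.5 × 10^-8 M

First ionization gives [H+] ≈ [HSO3-] = 4.21 × 10^-2 M.
Second step: Ka2 = [H+][SO3^2-]/[HSO3-] ≈ [SO3^2-] (since [H+] ≈ [HSO3-]).
So [SO3^2-] ≈ Ka2.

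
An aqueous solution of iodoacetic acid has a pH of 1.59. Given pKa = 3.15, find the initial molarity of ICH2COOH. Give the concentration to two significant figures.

[H+] = 10^(-1.59) = 2.57 × 10^-2 M = x
Ka = 10^(−3.15) = 7.08 × 10^-4
Ka = x²/(C₀ − x) ⇒ C₀ = x + x²/Ka
C₀ = 2.57 × 10^-2 + (2.57 × 10^-2)²/(7.08 × 10^-4) = 9.59 × 10^-1 M

C₀ = 9.6 × 10^-1 M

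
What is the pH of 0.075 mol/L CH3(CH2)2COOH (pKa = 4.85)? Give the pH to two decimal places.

pH = 2.99

CH3(CH2)2COOH ⇌ CH3(CH2)2COO- + H+
Ka = 10^(−4.85) = 1.41 × 10^-5
From the ICE table, Ka = [H+]²/(0.075 − [H+]) = 1.41 × 10^-5.
Since Ka ≪ C₀, [H+] ≈ √(Ka·C₀) = 1.03 × 10^-3 M.
pH = −log(1.03 × 10^-3) = 2.99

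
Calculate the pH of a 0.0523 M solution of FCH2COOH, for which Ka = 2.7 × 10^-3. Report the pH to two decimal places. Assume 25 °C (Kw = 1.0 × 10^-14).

FCH2COOH ⇌ FCH2COO- + H+
Ka = [H+]²/(0.0523 − [H+]) = 2.7 × 10^-3
Here C₀/Ka ≈ 19.4, so the small-[H+] approximation fails. Use the quadratic:
[H+] = [−0.0027 + √(0.0027² + 0.000565)]/2 = 1.06 × 10^-2 M
pH = −log(1.06 × 10^-2) = 1.97

pH = 1.97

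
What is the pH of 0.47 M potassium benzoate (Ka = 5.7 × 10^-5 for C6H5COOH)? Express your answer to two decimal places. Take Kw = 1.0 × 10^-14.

pH = 8.96

C6H5COO- is the conjugate base of the weak acid C6H5COOH.
Kb = Kw/Ka = 1.0×10^-14 / 5.7 × 10^-5 = 1.75 × 10^-10
From the ICE table, Kb = x²/(0.47 − x) = 1.75 × 10^-10.
Assume x ≪ 0.47: x ≈ √(1.75 × 10^-10 × 0.47) = 9.07 × 10^-6 M
Check: 0.0019% ionized — well under 5%, approximation valid.
pOH = 5.04, so pH = 14.00 − pOH = 8.96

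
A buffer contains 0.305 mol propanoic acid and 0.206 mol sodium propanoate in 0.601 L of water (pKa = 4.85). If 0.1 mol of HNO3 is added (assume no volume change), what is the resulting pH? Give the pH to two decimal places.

After neutralization: n(CH3CH2COOH) = 0.405 mol, n(CH3CH2COO-) = 0.106 mol.
pH = pKa + log(n_CH3CH2COO-/n_CH3CH2COOH) = 4.85 + log(0.106/0.405) = 4.85 + (-0.582)

pH = 4.27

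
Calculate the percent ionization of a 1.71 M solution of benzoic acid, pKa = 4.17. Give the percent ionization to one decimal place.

0.6%

C6H5COOH ⇌ C6H5COO- + H+; let x = [H+] at equilibrium.
Ka = 10^(−4.17) = 6.76 × 10^-5
x ≈ √(Ka·C₀) = √(6.76 × 10^-5 × 1.71) = 1.08 × 10^-2 M
Fraction ionized = 1.08 × 10^-2 / 1.71 = 0.0063 → 0.6%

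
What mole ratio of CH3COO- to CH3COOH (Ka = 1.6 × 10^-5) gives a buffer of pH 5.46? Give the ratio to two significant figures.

ratio = 4.6

pKa = -log(1.6 × 10^-5) = 4.796
pH = pKa + log(r) ⇒ log(r) = 5.46 − 4.796 = +0.664
r = [CH3COO-]/[CH3COOH] = 10^(+0.664) = 4.61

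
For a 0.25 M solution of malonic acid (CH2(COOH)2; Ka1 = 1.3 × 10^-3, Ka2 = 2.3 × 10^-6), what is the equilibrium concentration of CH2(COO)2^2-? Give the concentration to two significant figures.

First ionization gives [H+] ≈ [CH2(COOH)COO-] = 1.74 × 10^-2 M.
Second step: Ka2 = [H+][CH2(COO)2^2-]/[CH2(COOH)COO-] ≈ [CH2(COO)2^2-] (since [H+] ≈ [CH2(COOH)COO-]).
So [CH2(COO)2^2-] ≈ Ka2.

2.3 × 10^-6 M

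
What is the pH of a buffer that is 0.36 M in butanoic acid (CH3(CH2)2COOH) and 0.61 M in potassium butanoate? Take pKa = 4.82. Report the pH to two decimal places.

pH = 5.05

Henderson–Hasselbalch: pH = pKa + log([CH3(CH2)2COO-]/[CH3(CH2)2COOH]) = 4.82 + log(0.61/0.36)
pH = 4.82 + (+0.229) = 5.05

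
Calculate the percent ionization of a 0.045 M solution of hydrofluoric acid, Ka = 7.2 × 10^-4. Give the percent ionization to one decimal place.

HF ⇌ F- + H+; let x = [H+] at equilibrium.
Ka = x²/(C₀ − x); solving the quadratic gives x = 5.34 × 10^-3 M.
Fraction ionized = 5.34 × 10^-3 / 0.045 = 0.1187 → 11.9%

11.9%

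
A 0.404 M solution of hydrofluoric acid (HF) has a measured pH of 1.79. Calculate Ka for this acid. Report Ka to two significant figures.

Ka = 6.8 × 10^-4

[H+] = 10^(-1.79) = 1.62 × 10^-2 M
At equilibrium [HA] = 0.404 − 1.62 × 10^-2 = 3.88 × 10^-1 M
Ka = [H+][A-]/[HA] = (1.62 × 10^-2)² / 3.88 × 10^-1 = 6.8 × 10^-4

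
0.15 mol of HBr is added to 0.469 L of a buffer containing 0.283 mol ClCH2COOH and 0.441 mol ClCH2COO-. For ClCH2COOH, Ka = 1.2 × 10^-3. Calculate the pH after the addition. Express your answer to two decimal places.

Added H+ converts ClCH2COO- to ClCH2COOH: ClCH2COOH → 0.433 mol, ClCH2COO- → 0.291 mol.
pKa = −log(1.2 × 10^-3) = 2.921
pH = pKa + log(n_ClCH2COO-/n_ClCH2COOH) = 2.921 + log(0.291/0.433) = 2.921 + (-0.173)

pH = 2.75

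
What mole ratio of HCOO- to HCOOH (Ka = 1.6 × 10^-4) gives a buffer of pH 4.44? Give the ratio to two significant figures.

ratio = 4.4

pKa = -log(1.6 × 10^-4) = 3.796
pH = pKa + log(r) ⇒ log(r) = 4.44 − 3.796 = +0.644
r = [HCOO-]/[HCOOH] = 10^(+0.644) = 4.41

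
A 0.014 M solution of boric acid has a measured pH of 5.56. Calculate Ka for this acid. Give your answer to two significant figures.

Ka = 5.4 × 10^-10

[H+] = 10^(-5.56) = 2.75 × 10^-6 M
At equilibrium [HA] = 0.014 − 2.75 × 10^-6 = 1.40 × 10^-2 M
Ka = [H+][A-]/[HA] = (2.75 × 10^-6)² / 1.40 × 10^-2 = 5.4 × 10^-10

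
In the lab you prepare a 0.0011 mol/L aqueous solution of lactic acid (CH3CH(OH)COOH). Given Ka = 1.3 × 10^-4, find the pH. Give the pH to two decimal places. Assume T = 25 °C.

pH = 3.50

CH3CH(OH)COOH ⇌ CH3CH(OH)COO- + H+
Let x = [H+] at equilibrium. Ka = x²/(0.0011 − x).
x is not negligible relative to C₀; solve x² + 0.00013·x − 1.43e-07 = 0.
x = (−Ka + √(Ka² + 4·Ka·C₀))/2 = 3.19 × 10^-4 M
pH = −log[H+] = −log(3.19 × 10^-4) = 3.50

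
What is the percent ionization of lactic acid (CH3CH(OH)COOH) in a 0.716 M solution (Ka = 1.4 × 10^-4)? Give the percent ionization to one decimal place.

1.4%

CH3CH(OH)COOH ⇌ CH3CH(OH)COO- + H+; let x = [H+] at equilibrium.
x ≈ √(Ka·C₀) = √(1.4 × 10^-4 × 0.716) = 1.00 × 10^-2 M
% ionization = x/C₀ × 100% = 1.00 × 10^-2/0.716 × 100% = 1.4%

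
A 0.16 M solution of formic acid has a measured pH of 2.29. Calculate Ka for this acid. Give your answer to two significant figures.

[H+] = 10^(-2.29) = 5.13 × 10^-3 M
At equilibrium [HA] = 0.16 − 5.13 × 10^-3 = 1.55 × 10^-1 M
Ka = [H+][A-]/[HA] = (5.13 × 10^-3)² / 1.55 × 10^-1 = 1.7 × 10^-4

Ka = 1.7 × 10^-4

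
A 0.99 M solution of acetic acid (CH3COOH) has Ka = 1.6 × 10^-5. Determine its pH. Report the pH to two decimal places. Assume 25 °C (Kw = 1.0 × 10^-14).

pH = 2.40

CH3COOH ⇌ CH3COO- + H+
Let x = [H+] at equilibrium. Ka = x²/(0.99 − x).
Since Ka ≪ C₀, x ≈ √(Ka·C₀) = 3.98 × 10^-3 M.
pH = −log[H+] = −log(3.98 × 10^-3) = 2.40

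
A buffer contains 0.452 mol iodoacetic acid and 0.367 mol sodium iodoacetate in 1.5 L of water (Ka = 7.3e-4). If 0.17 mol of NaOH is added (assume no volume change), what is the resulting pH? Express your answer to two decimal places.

OH- converts ICH2COOH to ICH2COO-: ICH2COOH → 0.282 mol, ICH2COO- → 0.537 mol.
pKa = −log(7.3 × 10^-4) = 3.137
pH = pKa + log([A⁻]/[HA]) = 3.137 + log(0.537/0.282) = 3.137 +0.280

pH = 3.42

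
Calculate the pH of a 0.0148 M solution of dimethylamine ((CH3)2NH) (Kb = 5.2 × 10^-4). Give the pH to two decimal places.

pH = 11.40

(CH3)2NH + H2O ⇌ (CH3)2NH2+ + OH-
Kb = x²/(0.0148 − x) = 5.2 × 10^-4
x is not negligible relative to C₀; solve x² + 0.00052·x − 7.7e-06 = 0.
x = (−Kb + √(Kb² + 4·Kb·C₀))/2 = 2.53 × 10^-3 M
pOH = 2.60, so pH = 14.00 − pOH = 11.40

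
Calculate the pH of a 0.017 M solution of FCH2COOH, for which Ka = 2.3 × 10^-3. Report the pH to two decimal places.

pH = 2.28

FCH2COOH ⇌ FCH2COO- + H+
From the ICE table, Ka = [H+]²/(0.017 − [H+]) = 2.3 × 10^-3.
The 5% rule fails; solving [H+]² + Ka·[H+] − Ka·C₀ = 0 exactly:
[H+] = [−0.0023 + √(0.0023² + 0.000156)]/2 = 5.21 × 10^-3 M
pH = −log(5.21 × 10^-3) = 2.28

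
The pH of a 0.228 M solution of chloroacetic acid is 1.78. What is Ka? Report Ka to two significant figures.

[H+] = 10^(-1.78) = 1.66 × 10^-2 M
At equilibrium [HA] = 0.228 − 1.66 × 10^-2 = 2.11 × 10^-1 M
Ka = [H+][A-]/[HA] = (1.66 × 10^-2)² / 2.11 × 10^-1 = 1.3 × 10^-3

Ka = 1.3 × 10^-3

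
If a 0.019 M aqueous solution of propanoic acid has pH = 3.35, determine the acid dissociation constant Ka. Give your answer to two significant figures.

[H+] = 10^(-3.35) = 4.47 × 10^-4 M
At equilibrium [HA] = 0.019 − 4.47 × 10^-4 = 1.86 × 10^-2 M
Ka = [H+][A-]/[HA] = (4.47 × 10^-4)² / 1.86 × 10^-2 = 1.1 × 10^-5

Ka = 1.1 × 10^-5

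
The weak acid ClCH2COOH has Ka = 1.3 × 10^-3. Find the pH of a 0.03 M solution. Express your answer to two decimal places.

ClCH2COOH ⇌ ClCH2COO- + H+
Ka = [H+]²/(0.03 − [H+]) = 1.3 × 10^-3
The 5% rule fails; solving [H+]² + Ka·[H+] − Ka·C₀ = 0 exactly:
[H+] = (−Ka + √(Ka² + 4·Ka·C₀))/2 = 5.63 × 10^-3 M
pH = −log[H+] = −log(5.63 × 10^-3) = 2.25

pH = 2.25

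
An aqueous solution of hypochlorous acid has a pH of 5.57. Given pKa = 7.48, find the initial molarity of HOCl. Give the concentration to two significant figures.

C₀ = 2.2 × 10^-4 M

[H+] = 10^(-5.57) = 2.69 × 10^-6 M = x
Ka = 10^(−7.48) = 3.31 × 10^-8
Ka = x²/(C₀ − x) ⇒ C₀ = x + x²/Ka
C₀ = 2.69 × 10^-6 + (2.69 × 10^-6)²/(3.31 × 10^-8) = 2.21 × 10^-4 M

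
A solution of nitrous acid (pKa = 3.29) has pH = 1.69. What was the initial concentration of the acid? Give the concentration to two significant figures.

[H+] = 10^(-1.69) = 2.04 × 10^-2 M = x
Ka = 10^(−3.29) = 5.13 × 10^-4
Ka = x²/(C₀ − x) ⇒ C₀ = x + x²/Ka
C₀ = 2.04 × 10^-2 + (2.04 × 10^-2)²/(5.13 × 10^-4) = 8.32 × 10^-1 M

C₀ = 8.3 × 10^-1 M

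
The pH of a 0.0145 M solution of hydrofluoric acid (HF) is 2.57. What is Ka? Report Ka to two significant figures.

[H+] = 10^(-2.57) = 2.69 × 10^-3 M
At equilibrium [HA] = 0.0145 − 2.69 × 10^-3 = 1.18 × 10^-2 M
Ka = [H+][A-]/[HA] = (2.69 × 10^-3)² / 1.18 × 10^-2 = 6.1 × 10^-4

Ka = 6.1 × 10^-4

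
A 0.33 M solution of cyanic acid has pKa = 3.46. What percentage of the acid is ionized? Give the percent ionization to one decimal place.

HOCN ⇌ OCN- + H+; let x = [H+] at equilibrium.
Ka = 10^(−3.46) = 3.47 × 10^-4
x ≈ √(Ka·C₀) = √(3.47 × 10^-4 × 0.33) = 1.07 × 10^-2 M
% ionization = x/C₀ × 100% = 1.07 × 10^-2/0.33 × 100% = 3.2%

3.2%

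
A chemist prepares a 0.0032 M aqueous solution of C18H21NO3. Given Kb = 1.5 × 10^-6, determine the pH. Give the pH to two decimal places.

C18H21NO3 + H2O ⇌ C18H22NO3+ + OH-
From the ICE table, Kb = x²/(0.0032 − x) = 1.5 × 10^-6.
Assume x ≪ 0.0032: x ≈ √(1.5 × 10^-6 × 0.0032) = 6.93 × 10^-5 M
pOH = 4.16, so pH = 14.00 − pOH = 9.84

pH = 9.84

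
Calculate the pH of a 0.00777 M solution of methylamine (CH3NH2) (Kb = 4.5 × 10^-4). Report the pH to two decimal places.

pH = 11.22

CH3NH2 + H2O ⇌ CH3NH3+ + OH-
Let x = [OH-] at equilibrium. Kb = x²/(0.00777 − x).
x is not negligible relative to C₀; solve x² + 0.00045·x − 3.5e-06 = 0.
x = [−0.00045 + √(0.00045² + 1.4e-05)]/2 = 1.66 × 10^-3 M
pOH = 2.78, so pH = 14.00 − pOH = 11.22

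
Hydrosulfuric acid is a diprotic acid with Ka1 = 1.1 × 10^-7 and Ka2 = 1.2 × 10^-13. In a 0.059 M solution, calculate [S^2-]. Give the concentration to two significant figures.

First ionization gives [H+] ≈ [HS-] = 8.06 × 10^-5 M.
Second step: Ka2 = [H+][S^2-]/[HS-] ≈ [S^2-] (since [H+] ≈ [HS-]).
So [S^2-] ≈ Ka2.

1.2 × 10^-13 M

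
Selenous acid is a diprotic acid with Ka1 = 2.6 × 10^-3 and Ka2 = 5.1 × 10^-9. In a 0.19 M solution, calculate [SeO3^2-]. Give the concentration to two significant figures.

5.1 × 10^-9 M

First ionization gives [H+] ≈ [HSeO3-] = 2.10 × 10^-2 M.
Second step: Ka2 = [H+][SeO3^2-]/[HSeO3-] ≈ [SeO3^2-] (since [H+] ≈ [HSeO3-]).
So [SeO3^2-] ≈ Ka2.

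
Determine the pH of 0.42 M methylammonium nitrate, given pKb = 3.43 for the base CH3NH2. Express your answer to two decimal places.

pH = 5.47

CH3NH3+ is the conjugate acid of the weak base CH3NH2.
Kb = 10^(−3.43) = 3.72 × 10^-4
Ka = Kw/Kb = 1.0×10^-14 / 3.72 × 10^-4 = 2.69 × 10^-11
Let x = [H+] at equilibrium. Ka = x²/(0.42 − x).
Since Ka ≪ C₀, x ≈ √(Ka·C₀) = 3.36 × 10^-6 M.
pH = −log[H+] = −log(3.36 × 10^-6) = 5.47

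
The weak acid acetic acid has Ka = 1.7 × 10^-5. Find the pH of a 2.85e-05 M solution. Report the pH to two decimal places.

CH3COOH ⇌ CH3COO- + H+
From the ICE table, Ka = [H+]²/(2.85e-05 − [H+]) = 1.7 × 10^-5.
The 5% rule fails; solving [H+]² + Ka·[H+] − Ka·C₀ = 0 exactly:
[H+] = [−1.7e-05 + √(1.7e-05² + 1.94e-09)]/2 = 1.51 × 10^-5 M
pH = −log(1.51 × 10^-5) = 4.82

pH = 4.82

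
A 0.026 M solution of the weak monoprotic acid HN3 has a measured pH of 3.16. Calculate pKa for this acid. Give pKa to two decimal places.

pKa = 4.72

[H+] = 10^(-3.16) = 6.92 × 10^-4 M
At equilibrium [HA] = 0.026 − 6.92 × 10^-4 = 2.53 × 10^-2 M
Ka = [H+][A-]/[HA] = (6.92 × 10^-4)² / 2.53 × 10^-2 = 1.89 × 10^-5
pKa = -log(1.89 × 10^-5) = 4.72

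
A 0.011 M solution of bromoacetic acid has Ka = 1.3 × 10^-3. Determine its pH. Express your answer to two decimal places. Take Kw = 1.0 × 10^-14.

BrCH2COOH ⇌ BrCH2COO- + H+
Ka = [H+]²/(0.011 − [H+]) = 1.3 × 10^-3
Here C₀/Ka ≈ 8.46, so the small-[H+] approximation fails. Use the quadratic:
[H+] = (−Ka + √(Ka² + 4·Ka·C₀))/2 = 3.19 × 10^-3 M
pH = −log(3.19 × 10^-3) = 2.50

pH = 2.50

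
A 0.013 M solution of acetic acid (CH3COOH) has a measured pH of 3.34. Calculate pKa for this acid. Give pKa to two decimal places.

[H+] = 10^(-3.34) = 4.57 × 10^-4 M
At equilibrium [HA] = 0.013 − 4.57 × 10^-4 = 1.25 × 10^-2 M
Ka = [H+][A-]/[HA] = (4.57 × 10^-4)² / 1.25 × 10^-2 = 1.67 × 10^-5
pKa = -log(1.67 × 10^-5) = 4.78

pKa = 4.78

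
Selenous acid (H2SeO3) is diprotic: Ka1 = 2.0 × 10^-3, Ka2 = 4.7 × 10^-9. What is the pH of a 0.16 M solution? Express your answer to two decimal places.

pH = 1.77

Ka1 ≫ Ka2, so treat the first dissociation as the only significant source of H+.
Ka1 = x²/(0.16 − x) = 2.0 × 10^-3
Solving the quadratic: x = (−Ka1 + √(Ka1² + 4·Ka1·C₀))/2 = 1.69 × 10^-2 M
pH = −log(1.69 × 10^-2) = 1.77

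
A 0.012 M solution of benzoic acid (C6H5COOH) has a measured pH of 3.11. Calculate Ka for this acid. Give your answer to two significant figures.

Ka = 5.4 × 10^-5

[H+] = 10^(-3.11) = 7.76 × 10^-4 M
At equilibrium [HA] = 0.012 − 7.76 × 10^-4 = 1.12 × 10^-2 M
Ka = [H+][A-]/[HA] = (7.76 × 10^-4)² / 1.12 × 10^-2 = 5.4 × 10^-5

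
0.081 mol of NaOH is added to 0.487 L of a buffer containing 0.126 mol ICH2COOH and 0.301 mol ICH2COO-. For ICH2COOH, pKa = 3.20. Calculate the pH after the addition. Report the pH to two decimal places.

pH = 4.13

After neutralization: n(ICH2COOH) = 0.045 mol, n(ICH2COO-) = 0.382 mol.
pH = pKa + log([A⁻]/[HA]) = 3.20 + log(0.382/0.045) = 3.20 +0.929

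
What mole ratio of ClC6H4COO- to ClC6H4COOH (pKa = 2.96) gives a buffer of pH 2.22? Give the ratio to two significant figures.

pH = pKa + log(r) ⇒ log(r) = 2.22 − 2.96 = -0.74
r = [ClC6H4COO-]/[ClC6H4COOH] = 10^(-0.74) = 0.182

ratio = 0.18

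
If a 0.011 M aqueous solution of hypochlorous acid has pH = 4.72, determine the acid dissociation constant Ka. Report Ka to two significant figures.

Ka = 3.3 × 10^-8

[H+] = 10^(-4.72) = 1.91 × 10^-5 M
At equilibrium [HA] = 0.011 − 1.91 × 10^-5 = 1.10 × 10^-2 M
Ka = [H+][A-]/[HA] = (1.91 × 10^-5)² / 1.10 × 10^-2 = 3.3 × 10^-8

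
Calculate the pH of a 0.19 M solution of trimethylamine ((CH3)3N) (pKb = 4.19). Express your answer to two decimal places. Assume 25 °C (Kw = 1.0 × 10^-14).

(CH3)3N + H2O ⇌ (CH3)3NH+ + OH-
Kb = 10^(−4.19) = 6.46 × 10^-5
Let x = [OH-] at equilibrium. Kb = x²/(0.19 − x).
Since Kb ≪ C₀, x ≈ √(Kb·C₀) = 3.50 × 10^-3 M.
pOH = −log(3.50 × 10^-3) = 2.46; pH = 14.00 − 2.46 = 11.54

pH = 11.54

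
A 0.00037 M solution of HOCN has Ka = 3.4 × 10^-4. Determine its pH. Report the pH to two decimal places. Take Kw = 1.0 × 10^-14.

pH = 3.65

HOCN ⇌ OCN- + H+
From the ICE table, Ka = [H+]²/(0.00037 − [H+]) = 3.4 × 10^-4.
Here C₀/Ka ≈ 1.09, so the small-[H+] approximation fails. Use the quadratic:
[H+] = (−Ka + √(Ka² + 4·Ka·C₀))/2 = 2.23 × 10^-4 M
pH = −log[H+] = −log(2.23 × 10^-4) = 3.65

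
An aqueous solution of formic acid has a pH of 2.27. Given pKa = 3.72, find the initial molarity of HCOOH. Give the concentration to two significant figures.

[H+] = 10^(-2.27) = 5.37 × 10^-3 M = x
Ka = 10^(−3.72) = 1.91 × 10^-4
Ka = x²/(C₀ − x) ⇒ C₀ = x + x²/Ka
C₀ = 5.37 × 10^-3 + (5.37 × 10^-3)²/(1.91 × 10^-4) = 1.56 × 10^-1 M

C₀ = 1.6 × 10^-1 M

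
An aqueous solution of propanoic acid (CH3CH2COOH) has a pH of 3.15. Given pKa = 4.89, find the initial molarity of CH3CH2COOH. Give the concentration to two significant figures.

[H+] = 10^(-3.15) = 7.08 × 10^-4 M = x
Ka = 10^(−4.89) = 1.29 × 10^-5
Ka = x²/(C₀ − x) ⇒ C₀ = x + x²/Ka
C₀ = 7.08 × 10^-4 + (7.08 × 10^-4)²/(1.29 × 10^-5) = 3.96 × 10^-2 M

C₀ = 4.0 × 10^-2 M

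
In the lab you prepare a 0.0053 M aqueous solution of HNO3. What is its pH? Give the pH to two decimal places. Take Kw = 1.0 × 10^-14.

pH = 2.28

HNO3 is a strong acid and dissociates completely, so [H+] = 0.0053 M.
pH = -log(0.0053) = 2.28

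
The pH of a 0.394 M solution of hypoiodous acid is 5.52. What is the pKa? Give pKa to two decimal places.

[H+] = 10^(-5.52) = 3.02 × 10^-6 M
At equilibrium [HA] = 0.394 − 3.02 × 10^-6 = 3.94 × 10^-1 M
Ka = [H+][A-]/[HA] = (3.02 × 10^-6)² / 3.94 × 10^-1 = 2.31 × 10^-11
pKa = -log(2.31 × 10^-11) = 10.64

pKa = 10.64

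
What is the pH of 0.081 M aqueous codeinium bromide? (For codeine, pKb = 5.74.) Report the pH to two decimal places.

pH = 4.68

C18H22NO3+ is the conjugate acid of the weak base C18H21NO3.
Kb = 10^(−5.74) = 1.82 × 10^-6
Ka = Kw/Kb = 1.0×10^-14 / 1.82 × 10^-6 = 5.49 × 10^-9
Let x = [H+] at equilibrium. Ka = x²/(0.081 − x).
Neglecting x in the denominator: x = √(5.49 × 10^-9 × 0.081) = 2.11 × 10^-5 M
pH = −log(2.11 × 10^-5) = 4.68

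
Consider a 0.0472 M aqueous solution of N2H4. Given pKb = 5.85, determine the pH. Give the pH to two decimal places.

N2H4 + H2O ⇌ N2H5+ + OH-
Kb = 10^(−5.85) = 1.41 × 10^-6
From the ICE table, Kb = x²/(0.0472 − x) = 1.41 × 10^-6.
Neglecting x in the denominator: x = √(1.41 × 10^-6 × 0.0472) = 2.58 × 10^-4 M
pOH = 3.59, so pH = 14.00 − pOH = 10.41

pH = 10.41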